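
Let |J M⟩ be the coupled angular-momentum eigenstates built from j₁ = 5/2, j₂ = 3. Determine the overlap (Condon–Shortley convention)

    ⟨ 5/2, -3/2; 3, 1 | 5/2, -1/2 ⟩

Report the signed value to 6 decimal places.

j₁+j₂−J=3  J+j₁−j₂=2  J−j₁+j₂=3  j₁+j₂+J+1=9
(j₁±m₁, j₂±m₂, J±M) = (1,4,4,2,2,3)
P² = 576/35
sum k=2..3:
  [2] +1/8 = 1/8
  [3] −1/12 = -1/12
S = 1/24
C² = P²·S² = 1/35 ; C = +0.169031

+0.169031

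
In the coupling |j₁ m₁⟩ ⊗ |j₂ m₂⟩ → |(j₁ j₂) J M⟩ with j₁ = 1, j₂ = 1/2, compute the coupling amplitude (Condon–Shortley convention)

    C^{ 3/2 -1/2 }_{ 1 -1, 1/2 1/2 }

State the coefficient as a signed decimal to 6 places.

j₁+j₂−J=0  J+j₁−j₂=2  J−j₁+j₂=1  j₁+j₂+J+1=4
(j₁±m₁, j₂±m₂, J±M) = (0,2,1,0,1,2)
P² = 4/3
sum k=0..0:
  [0] +1/2 = 1/2
S = 1/2
C² = P²·S² = 1/3 ; C = +0.577350

+√(1/3) ≈ +0.577350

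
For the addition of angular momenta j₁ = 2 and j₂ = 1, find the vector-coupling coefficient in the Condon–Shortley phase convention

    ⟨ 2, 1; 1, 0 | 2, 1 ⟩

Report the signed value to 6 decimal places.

√[5·1!3!1!/6! · 3!1!1!1!3!1!] = √(3/2)
  +(−1)^0/∏(0,1,1,1,2,0)! = 1/2  (running 1/2)
  +(−1)^1/∏(1,0,0,0,3,1)! = -1/6  (running 1/3)
⟨..|..⟩ = √(3/2)·(1/3) = +0.408248

+0.408248  (= +√(1/6))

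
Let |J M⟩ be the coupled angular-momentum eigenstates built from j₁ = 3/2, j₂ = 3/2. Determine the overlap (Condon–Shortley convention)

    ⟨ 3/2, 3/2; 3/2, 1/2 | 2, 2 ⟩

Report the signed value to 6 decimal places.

j₁+j₂−J=1  J+j₁−j₂=2  J−j₁+j₂=2  j₁+j₂+J+1=6
(j₁±m₁, j₂±m₂, J±M) = (3,0,2,1,4,0)
P² = 8
sum k=0..0:
  [0] +1/4 = 1/4
S = 1/4
C² = P²·S² = 1/2 ; C = +0.707107

+√(1/2) = +0.707107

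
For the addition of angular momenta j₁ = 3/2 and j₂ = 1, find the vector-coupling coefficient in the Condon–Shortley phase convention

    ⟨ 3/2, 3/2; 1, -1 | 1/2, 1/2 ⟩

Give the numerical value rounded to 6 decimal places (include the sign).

√[2·2!1!0!/4! · 3!0!0!2!1!0!] = √(2)
  +(−1)^0/∏(0,2,0,0,1,0)! = 1/2  (running 1/2)
⟨..|..⟩ = √(2)·(1/2) = +0.707107

+0.707107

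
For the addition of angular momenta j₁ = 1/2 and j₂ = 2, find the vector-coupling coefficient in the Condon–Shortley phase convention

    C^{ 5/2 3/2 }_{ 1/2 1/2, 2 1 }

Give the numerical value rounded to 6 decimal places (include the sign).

j₁+j₂−J=0  J+j₁−j₂=1  J−j₁+j₂=4  j₁+j₂+J+1=6
(j₁±m₁, j₂±m₂, J±M) = (1,0,3,1,4,1)
P² = 144/5
sum k=0..0:
  [0] +1/6 = 1/6
S = 1/6
C² = P²·S² = 4/5 ; C = +0.894427

+0.894427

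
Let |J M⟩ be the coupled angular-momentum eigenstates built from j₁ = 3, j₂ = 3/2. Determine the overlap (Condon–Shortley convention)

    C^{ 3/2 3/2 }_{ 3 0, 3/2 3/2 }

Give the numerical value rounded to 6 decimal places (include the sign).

√[4·3!3!0!/7! · 3!3!3!0!3!0!] = √(1296/35)
  +(−1)^3/∏(3,0,0,0,3,0)! = -1/36  (running -1/36)
⟨..|..⟩ = √(1296/35)·(-1/36) = -0.169031

−√(1/35) = -0.169031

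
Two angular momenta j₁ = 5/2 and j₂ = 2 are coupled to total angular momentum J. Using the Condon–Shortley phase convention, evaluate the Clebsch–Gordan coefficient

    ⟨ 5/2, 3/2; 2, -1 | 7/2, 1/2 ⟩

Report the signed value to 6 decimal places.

+0.619780  (= +√(121/315))

triangle: 1!×4!×3!/9! = 144/362880
(j±m)!: 4!×1!×1!×3!×4!×3! = 20736
prefactor² = (2J+1)×Δ×N² = 2304/35
  k=0: +1/(0!×1!×1!×1!×3!×2!) = 1/12
  k=1: −1/(1!×0!×0!×0!×4!×3!) = -1/144
Σ = 11/144  ⇒  CG² = 2304/35×11/144² = 121/315
CG = +√(121/315) = +0.619780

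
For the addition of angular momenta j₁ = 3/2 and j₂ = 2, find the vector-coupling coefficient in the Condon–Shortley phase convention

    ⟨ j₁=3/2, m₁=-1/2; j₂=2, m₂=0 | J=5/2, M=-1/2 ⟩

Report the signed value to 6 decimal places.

-0.292770

j₁+j₂−J=1  J+j₁−j₂=2  J−j₁+j₂=3  j₁+j₂+J+1=7
(j₁±m₁, j₂±m₂, J±M) = (1,2,2,2,2,3)
P² = 48/35
sum k=0..1:
  [0] +1/4 = 1/4
  [1] −1/2 = -1/2
S = -1/4
C² = P²·S² = 3/35 ; C = -0.292770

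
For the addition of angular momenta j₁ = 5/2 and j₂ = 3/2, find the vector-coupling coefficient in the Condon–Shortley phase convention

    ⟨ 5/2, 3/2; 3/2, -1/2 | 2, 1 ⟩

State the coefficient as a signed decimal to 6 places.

triangle: 2!*3!*1!/7! = 12/5040
(j±m)!: 4!*1!*1!*2!*3!*1! = 288
prefactor² = (2J+1)*Δ*N² = 24/7
  k=0: +1/(0!*2!*1!*1!*2!*0!) = 1/4
  k=1: −1/(1!*1!*0!*0!*3!*1!) = -1/6
Σ = 1/12  ⇒  CG² = 24/7*1/12² = 1/42
CG = +√(1/42) = +0.154303

+√(1/42) = +0.154303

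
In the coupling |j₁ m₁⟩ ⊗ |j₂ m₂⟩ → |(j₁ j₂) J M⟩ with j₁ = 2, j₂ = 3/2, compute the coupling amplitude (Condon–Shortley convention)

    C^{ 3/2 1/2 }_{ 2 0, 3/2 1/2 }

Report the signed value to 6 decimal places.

−√(1/5) = -0.447214

j₁+j₂−J=2  J+j₁−j₂=2  J−j₁+j₂=1  j₁+j₂+J+1=6
(j₁±m₁, j₂±m₂, J±M) = (2,2,2,1,2,1)
P² = 16/45
sum k=1..2:
  [1] −1/1 = -1
  [2] +1/4 = 1/4
S = -3/4
C² = P²·S² = 1/5 ; C = -0.447214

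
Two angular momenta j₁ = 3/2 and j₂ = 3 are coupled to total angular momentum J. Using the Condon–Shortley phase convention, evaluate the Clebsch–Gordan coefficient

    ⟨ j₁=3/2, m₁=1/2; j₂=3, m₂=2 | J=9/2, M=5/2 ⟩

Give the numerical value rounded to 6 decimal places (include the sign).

j₁+j₂−J=0  J+j₁−j₂=3  J−j₁+j₂=6  j₁+j₂+J+1=10
(j₁±m₁, j₂±m₂, J±M) = (2,1,5,1,7,2)
P² = 28800
sum k=0..0:
  [0] +1/240 = 1/240
S = 1/240
C² = P²·S² = 1/2 ; C = +0.707107

+0.707107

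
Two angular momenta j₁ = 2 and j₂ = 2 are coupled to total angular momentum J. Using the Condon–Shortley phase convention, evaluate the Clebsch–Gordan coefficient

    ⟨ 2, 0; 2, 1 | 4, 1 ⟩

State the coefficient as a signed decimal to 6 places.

+√(3/7) ≈ +0.654654

√[9·0!4!4!/9! · 2!2!3!1!5!3!] = √(1728/7)
  +(−1)^0/∏(0,0,2,3,2,1)! = 1/24  (running 1/24)
⟨..|..⟩ = √(1728/7)·(1/24) = +0.654654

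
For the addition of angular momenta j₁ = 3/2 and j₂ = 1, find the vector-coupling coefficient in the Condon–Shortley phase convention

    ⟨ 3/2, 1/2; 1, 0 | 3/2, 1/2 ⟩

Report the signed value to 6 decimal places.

+√(1/15) = +0.258199

triangle: 1!*2!*1!/5! = 2/120
(j±m)!: 2!*1!*1!*1!*2!*1! = 4
prefactor² = (2J+1)*Δ*N² = 4/15
  k=0: +1/(0!*1!*1!*1!*1!*0!) = 1
  k=1: −1/(1!*0!*0!*0!*2!*1!) = -1/2
Σ = 1/2  ⇒  CG² = 4/15*1/2² = 1/15
CG = +√(1/15) = +0.258199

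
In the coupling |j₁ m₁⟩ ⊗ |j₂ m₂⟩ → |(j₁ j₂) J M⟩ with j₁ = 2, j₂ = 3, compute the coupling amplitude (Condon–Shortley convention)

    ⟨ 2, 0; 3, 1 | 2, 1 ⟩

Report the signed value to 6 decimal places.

+√(1/7) = +0.377964

√[5·3!1!3!/8! · 2!2!4!2!3!1!] = √(36/7)
  +(−1)^1/∏(1,2,1,3,0,0)! = -1/12  (running -1/12)
  +(−1)^2/∏(2,1,0,2,1,1)! = 1/4  (running 1/6)
⟨..|..⟩ = √(36/7)·(1/6) = +0.377964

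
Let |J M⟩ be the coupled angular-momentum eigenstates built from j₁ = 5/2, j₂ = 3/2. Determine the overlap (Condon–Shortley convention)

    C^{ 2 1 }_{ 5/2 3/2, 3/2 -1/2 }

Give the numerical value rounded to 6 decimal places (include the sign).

√[5·2!3!1!/7! · 4!1!1!2!3!1!] = √(24/7)
  +(−1)^0/∏(0,2,1,1,2,0)! = 1/4  (running 1/4)
  +(−1)^1/∏(1,1,0,0,3,1)! = -1/6  (running 1/12)
⟨..|..⟩ = √(24/7)·(1/12) = +0.154303

+√(1/42) = +0.154303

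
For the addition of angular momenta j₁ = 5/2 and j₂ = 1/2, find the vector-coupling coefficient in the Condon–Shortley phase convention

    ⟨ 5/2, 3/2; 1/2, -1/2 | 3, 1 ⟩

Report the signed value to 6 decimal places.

+√(1/3) ≈ +0.577350

triangle: 0!×5!×1!/7! = 120/5040
(j±m)!: 4!×1!×0!×1!×4!×2! = 1152
prefactor² = (2J+1)×Δ×N² = 192
  k=0: +1/(0!×0!×1!×0!×4!×1!) = 1/24
Σ = 1/24  ⇒  CG² = 192×1/24² = 1/3
CG = +√(1/3) = +0.577350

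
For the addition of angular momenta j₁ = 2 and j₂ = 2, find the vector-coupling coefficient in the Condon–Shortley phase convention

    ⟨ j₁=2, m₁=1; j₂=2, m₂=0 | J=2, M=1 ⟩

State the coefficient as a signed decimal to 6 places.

j₁+j₂−J=2  J+j₁−j₂=2  J−j₁+j₂=2  j₁+j₂+J+1=7
(j₁±m₁, j₂±m₂, J±M) = (3,1,2,2,3,1)
P² = 8/7
sum k=0..1:
  [0] +1/4 = 1/4
  [1] −1/2 = -1/2
S = -1/4
C² = P²·S² = 1/14 ; C = -0.267261

-0.267261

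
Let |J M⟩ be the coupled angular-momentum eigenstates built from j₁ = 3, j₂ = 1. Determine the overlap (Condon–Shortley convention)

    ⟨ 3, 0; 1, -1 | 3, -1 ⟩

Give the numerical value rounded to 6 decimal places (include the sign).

√[7·1!5!1!/8! · 3!3!0!2!2!4!] = √(72)
  +(−1)^0/∏(0,1,3,0,2,1)! = 1/12  (running 1/12)
⟨..|..⟩ = √(72)·(1/12) = +0.707107

+0.707107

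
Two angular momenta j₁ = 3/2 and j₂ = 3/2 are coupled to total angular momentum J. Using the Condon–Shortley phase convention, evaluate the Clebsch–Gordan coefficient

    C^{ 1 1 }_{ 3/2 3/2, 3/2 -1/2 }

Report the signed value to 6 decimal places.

+√(3/10) = +0.547723

triangle: 2!·1!·1!/5! = 2/120
(j±m)!: 3!·0!·1!·2!·2!·0! = 24
prefactor² = (2J+1)·Δ·N² = 6/5
  k=0: +1/(0!·2!·0!·1!·1!·0!) = 1/2
Σ = 1/2  ⇒  CG² = 6/5·1/2² = 3/10
CG = +√(3/10) = +0.547723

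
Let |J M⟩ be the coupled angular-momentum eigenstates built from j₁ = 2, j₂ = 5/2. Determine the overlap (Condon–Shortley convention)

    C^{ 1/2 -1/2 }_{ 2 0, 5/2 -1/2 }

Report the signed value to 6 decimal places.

j₁+j₂−J=4  J+j₁−j₂=0  J−j₁+j₂=1  j₁+j₂+J+1=6
(j₁±m₁, j₂±m₂, J±M) = (2,2,2,3,0,1)
P² = 16/5
sum k=2..2:
  [2] +1/4 = 1/4
S = 1/4
C² = P²·S² = 1/5 ; C = +0.447214

+√(1/5) ≈ +0.447214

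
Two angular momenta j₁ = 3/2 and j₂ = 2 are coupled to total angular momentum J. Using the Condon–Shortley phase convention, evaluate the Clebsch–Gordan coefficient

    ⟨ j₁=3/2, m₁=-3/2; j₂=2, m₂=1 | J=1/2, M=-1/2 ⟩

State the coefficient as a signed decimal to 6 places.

−√(1/10) ≈ -0.316228

√[2·3!0!1!/5! · 0!3!3!1!0!1!] = √(18/5)
  +(−1)^3/∏(3,0,0,0,0,1)! = -1/6  (running -1/6)
⟨..|..⟩ = √(18/5)·(-1/6) = -0.316228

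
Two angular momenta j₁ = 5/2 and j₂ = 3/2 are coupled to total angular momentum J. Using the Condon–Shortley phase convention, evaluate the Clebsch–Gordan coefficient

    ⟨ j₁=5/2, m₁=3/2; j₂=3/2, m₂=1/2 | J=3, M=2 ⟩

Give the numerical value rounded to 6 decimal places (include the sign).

j₁+j₂−J=1  J+j₁−j₂=4  J−j₁+j₂=2  j₁+j₂+J+1=8
(j₁±m₁, j₂±m₂, J±M) = (4,1,2,1,5,1)
P² = 48
sum k=0..1:
  [0] +1/12 = 1/12
  [1] −1/24 = -1/24
S = 1/24
C² = P²·S² = 1/12 ; C = +0.288675

+√(1/12) = +0.288675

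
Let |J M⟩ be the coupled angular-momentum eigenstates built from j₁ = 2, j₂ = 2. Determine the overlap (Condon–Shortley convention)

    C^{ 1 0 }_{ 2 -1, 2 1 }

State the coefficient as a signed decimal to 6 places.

+√(1/10) ≈ +0.316228

j₁+j₂−J=3  J+j₁−j₂=1  J−j₁+j₂=1  j₁+j₂+J+1=6
(j₁±m₁, j₂±m₂, J±M) = (1,3,3,1,1,1)
P² = 9/10
sum k=2..3:
  [2] +1/2 = 1/2
  [3] −1/6 = -1/6
S = 1/3
C² = P²·S² = 1/10 ; C = +0.316228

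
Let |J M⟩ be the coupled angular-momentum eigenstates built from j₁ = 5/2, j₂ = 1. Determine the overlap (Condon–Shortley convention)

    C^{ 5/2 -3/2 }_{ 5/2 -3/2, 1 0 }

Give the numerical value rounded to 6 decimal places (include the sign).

−√(9/35) = -0.507093

√[6·1!4!1!/7! · 1!4!1!1!1!4!] = √(576/35)
  +(−1)^0/∏(0,1,4,1,0,0)! = 1/24  (running 1/24)
  +(−1)^1/∏(1,0,3,0,1,1)! = -1/6  (running -1/8)
⟨..|..⟩ = √(576/35)·(-1/8) = -0.507093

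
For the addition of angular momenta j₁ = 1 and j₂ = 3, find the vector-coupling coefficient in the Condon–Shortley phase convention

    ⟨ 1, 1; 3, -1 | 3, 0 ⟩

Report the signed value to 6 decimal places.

√[7·1!1!5!/8! · 2!0!2!4!3!3!] = √(72)
  +(−1)^0/∏(0,1,0,2,1,3)! = 1/12  (running 1/12)
⟨..|..⟩ = √(72)·(1/12) = +0.707107

+√(1/2) ≈ +0.707107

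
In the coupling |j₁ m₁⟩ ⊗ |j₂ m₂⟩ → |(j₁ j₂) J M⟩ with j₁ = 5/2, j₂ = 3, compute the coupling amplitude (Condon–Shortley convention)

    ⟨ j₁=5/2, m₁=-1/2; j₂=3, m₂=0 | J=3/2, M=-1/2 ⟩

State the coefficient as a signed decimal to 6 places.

√[4·4!1!2!/8! · 2!3!3!3!1!2!] = √(144/35)
  +(−1)^2/∏(2,2,1,1,0,1)! = 1/4  (running 1/4)
  +(−1)^3/∏(3,1,0,0,1,2)! = -1/12  (running 1/6)
⟨..|..⟩ = √(144/35)·(1/6) = +0.338062

+0.338062  (= +√(4/35))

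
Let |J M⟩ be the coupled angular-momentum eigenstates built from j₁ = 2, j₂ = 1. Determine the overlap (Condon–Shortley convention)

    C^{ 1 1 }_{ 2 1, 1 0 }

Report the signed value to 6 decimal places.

-0.547723

√[3·2!2!0!/5! · 3!1!1!1!2!0!] = √(6/5)
  +(−1)^1/∏(1,1,0,0,2,0)! = -1/2  (running -1/2)
⟨..|..⟩ = √(6/5)·(-1/2) = -0.547723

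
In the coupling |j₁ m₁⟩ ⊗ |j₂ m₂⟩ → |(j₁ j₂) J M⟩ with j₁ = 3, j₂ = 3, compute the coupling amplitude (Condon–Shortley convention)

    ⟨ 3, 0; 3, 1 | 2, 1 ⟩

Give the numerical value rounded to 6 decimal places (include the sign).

√[5·4!2!2!/9! · 3!3!4!2!3!1!] = √(96/7)
  +(−1)^2/∏(2,2,1,2,1,0)! = 1/8  (running 1/8)
  +(−1)^3/∏(3,1,0,1,2,1)! = -1/12  (running 1/24)
⟨..|..⟩ = √(96/7)·(1/24) = +0.154303

+√(1/42) = +0.154303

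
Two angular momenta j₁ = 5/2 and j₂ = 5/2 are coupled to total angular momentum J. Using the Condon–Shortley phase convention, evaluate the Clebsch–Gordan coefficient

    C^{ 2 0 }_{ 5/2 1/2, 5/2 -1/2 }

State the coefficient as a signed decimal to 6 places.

√[5·3!2!2!/8! · 3!2!2!3!2!2!] = √(12/7)
  +(−1)^0/∏(0,3,2,2,0,0)! = 1/24  (running 1/24)
  +(−1)^1/∏(1,2,1,1,1,1)! = -1/2  (running -11/24)
  +(−1)^2/∏(2,1,0,0,2,2)! = 1/8  (running -1/3)
⟨..|..⟩ = √(12/7)·(-1/3) = -0.436436

−√(4/21) = -0.436436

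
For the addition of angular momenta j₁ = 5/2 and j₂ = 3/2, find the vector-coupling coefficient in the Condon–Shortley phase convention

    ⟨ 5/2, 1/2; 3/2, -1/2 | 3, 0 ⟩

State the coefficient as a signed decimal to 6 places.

j₁+j₂−J=1  J+j₁−j₂=4  J−j₁+j₂=2  j₁+j₂+J+1=8
(j₁±m₁, j₂±m₂, J±M) = (3,2,1,2,3,3)
P² = 36/5
sum k=0..1:
  [0] +1/4 = 1/4
  [1] −1/12 = -1/12
S = 1/6
C² = P²·S² = 1/5 ; C = +0.447214

+0.447214  (= +√(1/5))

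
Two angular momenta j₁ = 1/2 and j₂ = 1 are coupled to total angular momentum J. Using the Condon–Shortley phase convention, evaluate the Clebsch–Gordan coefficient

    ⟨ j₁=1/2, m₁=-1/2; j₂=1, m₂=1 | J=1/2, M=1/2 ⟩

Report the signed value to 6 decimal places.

−√(2/3) ≈ -0.816497

j₁+j₂−J=1  J+j₁−j₂=0  J−j₁+j₂=1  j₁+j₂+J+1=3
(j₁±m₁, j₂±m₂, J±M) = (0,1,2,0,1,0)
P² = 2/3
sum k=1..1:
  [1] −1/1 = -1
S = -1
C² = P²·S² = 2/3 ; C = -0.816497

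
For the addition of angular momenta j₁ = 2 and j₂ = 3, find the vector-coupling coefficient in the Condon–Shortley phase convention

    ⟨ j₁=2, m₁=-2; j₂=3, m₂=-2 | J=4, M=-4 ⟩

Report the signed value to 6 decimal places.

−√(2/5) ≈ -0.632456

j₁+j₂−J=1  J+j₁−j₂=3  J−j₁+j₂=5  j₁+j₂+J+1=10
(j₁±m₁, j₂±m₂, J±M) = (0,4,1,5,0,8)
P² = 207360
sum k=1..1:
  [1] −1/720 = -1/720
S = -1/720
C² = P²·S² = 2/5 ; C = -0.632456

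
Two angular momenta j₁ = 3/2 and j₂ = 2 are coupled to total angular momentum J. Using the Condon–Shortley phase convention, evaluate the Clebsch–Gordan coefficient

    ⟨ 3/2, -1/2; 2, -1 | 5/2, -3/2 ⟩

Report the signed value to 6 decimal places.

triangle: 1!×2!×3!/7! = 12/5040
(j±m)!: 1!×2!×1!×3!×1!×4! = 288
prefactor² = (2J+1)×Δ×N² = 144/35
  k=0: +1/(0!×1!×2!×1!×0!×2!) = 1/4
  k=1: −1/(1!×0!×1!×0!×1!×3!) = -1/6
Σ = 1/12  ⇒  CG² = 144/35×1/12² = 1/35
CG = +√(1/35) = +0.169031

+0.169031  (= +√(1/35))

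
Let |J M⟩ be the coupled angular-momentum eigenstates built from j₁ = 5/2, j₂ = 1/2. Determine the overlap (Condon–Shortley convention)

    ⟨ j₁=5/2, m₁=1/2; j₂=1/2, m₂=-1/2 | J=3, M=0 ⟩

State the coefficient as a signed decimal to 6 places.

+√(1/2) ≈ +0.707107

√[7·0!5!1!/7! · 3!2!0!1!3!3!] = √(72)
  +(−1)^0/∏(0,0,2,0,3,1)! = 1/12  (running 1/12)
⟨..|..⟩ = √(72)·(1/12) = +0.707107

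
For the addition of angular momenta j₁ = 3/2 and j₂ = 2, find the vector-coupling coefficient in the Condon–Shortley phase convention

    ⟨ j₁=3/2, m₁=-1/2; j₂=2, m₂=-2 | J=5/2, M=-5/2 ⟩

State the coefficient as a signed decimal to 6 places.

+√(4/7) ≈ +0.755929

triangle: 1!·2!·3!/7! = 12/5040
(j±m)!: 1!·2!·0!·4!·0!·5! = 5760
prefactor² = (2J+1)·Δ·N² = 576/7
  k=0: +1/(0!·1!·2!·0!·0!·3!) = 1/12
Σ = 1/12  ⇒  CG² = 576/7·1/12² = 4/7
CG = +√(4/7) = +0.755929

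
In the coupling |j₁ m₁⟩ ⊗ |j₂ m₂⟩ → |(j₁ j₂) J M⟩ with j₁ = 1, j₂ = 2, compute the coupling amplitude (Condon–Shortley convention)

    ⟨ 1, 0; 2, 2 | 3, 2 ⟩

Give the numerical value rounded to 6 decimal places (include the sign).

√[7·0!2!4!/7! · 1!1!4!0!5!1!] = √(192)
  +(−1)^0/∏(0,0,1,4,1,0)! = 1/24  (running 1/24)
⟨..|..⟩ = √(192)·(1/24) = +0.577350

+0.577350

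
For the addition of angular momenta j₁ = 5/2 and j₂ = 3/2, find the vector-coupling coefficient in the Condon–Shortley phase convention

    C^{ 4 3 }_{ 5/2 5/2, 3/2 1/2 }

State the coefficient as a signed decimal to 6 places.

+√(3/8) ≈ +0.612372

j₁+j₂−J=0  J+j₁−j₂=5  J−j₁+j₂=3  j₁+j₂+J+1=9
(j₁±m₁, j₂±m₂, J±M) = (5,0,2,1,7,1)
P² = 21600
sum k=0..0:
  [0] +1/240 = 1/240
S = 1/240
C² = P²·S² = 3/8 ; C = +0.612372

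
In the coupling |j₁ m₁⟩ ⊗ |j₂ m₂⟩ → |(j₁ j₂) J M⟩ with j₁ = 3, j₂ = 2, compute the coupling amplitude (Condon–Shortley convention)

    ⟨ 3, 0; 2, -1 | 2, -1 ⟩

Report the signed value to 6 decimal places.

triangle: 3!×3!×1!/8! = 36/40320
(j±m)!: 3!×3!×1!×3!×1!×3! = 1296
prefactor² = (2J+1)×Δ×N² = 81/14
  k=0: +1/(0!×3!×3!×1!×0!×0!) = 1/36
  k=1: −1/(1!×2!×2!×0!×1!×1!) = -1/4
Σ = -2/9  ⇒  CG² = 81/14×(-2/9)² = 2/7
CG = −√(2/7) = -0.534522

−√(2/7) ≈ -0.534522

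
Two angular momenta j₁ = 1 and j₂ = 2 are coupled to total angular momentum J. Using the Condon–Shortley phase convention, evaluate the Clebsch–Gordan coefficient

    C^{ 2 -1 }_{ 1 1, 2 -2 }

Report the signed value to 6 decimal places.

j₁+j₂−J=1  J+j₁−j₂=1  J−j₁+j₂=3  j₁+j₂+J+1=6
(j₁±m₁, j₂±m₂, J±M) = (2,0,0,4,1,3)
P² = 12
sum k=0..0:
  [0] +1/6 = 1/6
S = 1/6
C² = P²·S² = 1/3 ; C = +0.577350

+√(1/3) ≈ +0.577350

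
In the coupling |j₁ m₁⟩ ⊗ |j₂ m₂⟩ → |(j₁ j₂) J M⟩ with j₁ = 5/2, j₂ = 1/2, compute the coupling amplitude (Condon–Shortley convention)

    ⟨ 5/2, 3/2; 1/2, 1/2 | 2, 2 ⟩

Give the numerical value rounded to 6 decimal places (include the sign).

triangle: 1!*4!*0!/6! = 24/720
(j±m)!: 4!*1!*1!*0!*4!*0! = 576
prefactor² = (2J+1)*Δ*N² = 96
  k=1: −1/(1!*0!*0!*0!*4!*0!) = -1/24
Σ = -1/24  ⇒  CG² = 96*(-1/24)² = 1/6
CG = −√(1/6) = -0.408248

−√(1/6) ≈ -0.408248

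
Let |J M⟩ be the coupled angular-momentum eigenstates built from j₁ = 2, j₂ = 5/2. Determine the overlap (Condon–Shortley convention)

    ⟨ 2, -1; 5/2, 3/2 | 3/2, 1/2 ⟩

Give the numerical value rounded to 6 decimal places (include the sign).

+√(2/105) = +0.138013

triangle: 3!×1!×2!/7! = 12/5040
(j±m)!: 1!×3!×4!×1!×2!×1! = 288
prefactor² = (2J+1)×Δ×N² = 96/35
  k=2: +1/(2!×1!×1!×2!×0!×0!) = 1/4
  k=3: −1/(3!×0!×0!×1!×1!×1!) = -1/6
Σ = 1/12  ⇒  CG² = 96/35×1/12² = 2/105
CG = +√(2/105) = +0.138013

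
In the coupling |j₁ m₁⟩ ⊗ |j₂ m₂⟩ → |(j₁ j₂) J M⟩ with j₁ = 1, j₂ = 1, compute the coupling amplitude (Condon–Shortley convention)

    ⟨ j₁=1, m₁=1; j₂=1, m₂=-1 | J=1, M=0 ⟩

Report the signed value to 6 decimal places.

j₁+j₂−J=1  J+j₁−j₂=1  J−j₁+j₂=1  j₁+j₂+J+1=4
(j₁±m₁, j₂±m₂, J±M) = (2,0,0,2,1,1)
P² = 1/2
sum k=0..0:
  [0] +1/1 = 1
S = 1
C² = P²·S² = 1/2 ; C = +0.707107

+√(1/2) ≈ +0.707107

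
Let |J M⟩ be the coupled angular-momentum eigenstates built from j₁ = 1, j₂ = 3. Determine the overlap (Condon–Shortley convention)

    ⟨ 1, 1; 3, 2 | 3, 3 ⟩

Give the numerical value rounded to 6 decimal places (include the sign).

j₁+j₂−J=1  J+j₁−j₂=1  J−j₁+j₂=5  j₁+j₂+J+1=8
(j₁±m₁, j₂±m₂, J±M) = (2,0,5,1,6,0)
P² = 3600
sum k=0..0:
  [0] +1/120 = 1/120
S = 1/120
C² = P²·S² = 1/4 ; C = +0.500000

+0.500000  (= +√(1/4))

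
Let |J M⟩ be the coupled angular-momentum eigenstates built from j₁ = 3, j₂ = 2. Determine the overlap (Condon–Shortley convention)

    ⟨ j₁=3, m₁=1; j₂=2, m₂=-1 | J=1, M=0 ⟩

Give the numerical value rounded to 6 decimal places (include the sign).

−√(8/35) ≈ -0.478091

√[3·4!2!0!/7! · 4!2!1!3!1!1!] = √(288/35)
  +(−1)^1/∏(1,3,1,0,1,0)! = -1/6  (running -1/6)
⟨..|..⟩ = √(288/35)·(-1/6) = -0.478091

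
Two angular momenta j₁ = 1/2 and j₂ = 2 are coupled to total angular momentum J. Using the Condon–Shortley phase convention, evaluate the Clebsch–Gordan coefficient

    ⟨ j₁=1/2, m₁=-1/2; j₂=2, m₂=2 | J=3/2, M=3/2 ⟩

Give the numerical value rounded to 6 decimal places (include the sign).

-0.894427  (= −√(4/5))

triangle: 1!*0!*3!/5! = 6/120
(j±m)!: 0!*1!*4!*0!*3!*0! = 144
prefactor² = (2J+1)*Δ*N² = 144/5
  k=1: −1/(1!*0!*0!*3!*0!*0!) = -1/6
Σ = -1/6  ⇒  CG² = 144/5*(-1/6)² = 4/5
CG = −√(4/5) = -0.894427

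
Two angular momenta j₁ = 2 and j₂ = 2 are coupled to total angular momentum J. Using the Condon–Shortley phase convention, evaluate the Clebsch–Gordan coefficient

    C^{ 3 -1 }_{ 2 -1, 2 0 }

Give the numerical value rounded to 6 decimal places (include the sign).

j₁+j₂−J=1  J+j₁−j₂=3  J−j₁+j₂=3  j₁+j₂+J+1=8
(j₁±m₁, j₂±m₂, J±M) = (1,3,2,2,2,4)
P² = 36/5
sum k=0..1:
  [0] +1/12 = 1/12
  [1] −1/4 = -1/4
S = -1/6
C² = P²·S² = 1/5 ; C = -0.447214

−√(1/5) ≈ -0.447214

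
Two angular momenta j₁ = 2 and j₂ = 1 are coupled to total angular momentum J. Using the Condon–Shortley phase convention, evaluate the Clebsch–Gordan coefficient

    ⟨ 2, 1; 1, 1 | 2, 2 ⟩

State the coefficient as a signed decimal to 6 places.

−√(1/3) = -0.577350

√[5·1!3!1!/6! · 3!1!2!0!4!0!] = √(12)
  +(−1)^1/∏(1,0,0,1,3,0)! = -1/6  (running -1/6)
⟨..|..⟩ = √(12)·(-1/6) = -0.577350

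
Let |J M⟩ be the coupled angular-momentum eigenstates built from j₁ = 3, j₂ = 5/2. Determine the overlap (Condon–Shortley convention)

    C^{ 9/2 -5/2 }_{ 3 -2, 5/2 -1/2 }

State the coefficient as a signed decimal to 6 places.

triangle: 1!×5!×4!/11! = 2880/39916800
(j±m)!: 1!×5!×2!×3!×2!×7! = 14515200
prefactor² = (2J+1)×Δ×N² = 115200/11
  k=0: +1/(0!×1!×5!×2!×0!×2!) = 1/480
  k=1: −1/(1!×0!×4!×1!×1!×3!) = -1/144
Σ = -7/1440  ⇒  CG² = 115200/11×(-7/1440)² = 49/198
CG = −√(49/198) = -0.497468

-0.497468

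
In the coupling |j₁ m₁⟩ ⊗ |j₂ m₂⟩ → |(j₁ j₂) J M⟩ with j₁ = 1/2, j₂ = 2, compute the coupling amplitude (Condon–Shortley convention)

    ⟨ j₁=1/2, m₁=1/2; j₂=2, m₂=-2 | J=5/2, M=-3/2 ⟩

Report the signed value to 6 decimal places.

+0.447214

√[6·0!1!4!/6! · 1!0!0!4!1!4!] = √(576/5)
  +(−1)^0/∏(0,0,0,0,1,4)! = 1/24  (running 1/24)
⟨..|..⟩ = √(576/5)·(1/24) = +0.447214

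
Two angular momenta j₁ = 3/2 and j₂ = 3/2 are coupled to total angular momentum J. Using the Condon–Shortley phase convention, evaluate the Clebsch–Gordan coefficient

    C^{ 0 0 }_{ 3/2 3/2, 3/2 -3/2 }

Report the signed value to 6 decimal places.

triangle: 3!×0!×0!/4! = 6/24
(j±m)!: 3!×0!×0!×3!×0!×0! = 36
prefactor² = (2J+1)×Δ×N² = 9
  k=0: +1/(0!×3!×0!×0!×0!×0!) = 1/6
Σ = 1/6  ⇒  CG² = 9×1/6² = 1/4
CG = +√(1/4) = +0.500000

+0.500000  (= +√(1/4))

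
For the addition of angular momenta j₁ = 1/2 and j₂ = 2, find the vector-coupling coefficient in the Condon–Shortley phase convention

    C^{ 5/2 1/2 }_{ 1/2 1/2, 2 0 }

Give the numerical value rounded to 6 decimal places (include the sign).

triangle: 0!*1!*4!/6! = 24/720
(j±m)!: 1!*0!*2!*2!*3!*2! = 48
prefactor² = (2J+1)*Δ*N² = 48/5
  k=0: +1/(0!*0!*0!*2!*1!*2!) = 1/4
Σ = 1/4  ⇒  CG² = 48/5*1/4² = 3/5
CG = +√(3/5) = +0.774597

+√(3/5) ≈ +0.774597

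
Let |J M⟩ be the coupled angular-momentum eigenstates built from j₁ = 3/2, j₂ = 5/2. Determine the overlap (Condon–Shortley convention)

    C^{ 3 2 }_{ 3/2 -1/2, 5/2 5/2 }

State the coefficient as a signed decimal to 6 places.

√[7·1!2!4!/8! · 1!2!5!0!5!1!] = √(240)
  +(−1)^1/∏(1,0,1,4,1,0)! = -1/24  (running -1/24)
⟨..|..⟩ = √(240)·(-1/24) = -0.645497

−√(5/12) ≈ -0.645497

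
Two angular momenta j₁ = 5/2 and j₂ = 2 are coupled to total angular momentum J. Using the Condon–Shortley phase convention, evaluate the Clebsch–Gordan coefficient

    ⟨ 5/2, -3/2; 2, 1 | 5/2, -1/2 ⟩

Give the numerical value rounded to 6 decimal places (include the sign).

triangle: 2!·3!·2!/8! = 24/40320
(j±m)!: 1!·4!·3!·1!·2!·3! = 1728
prefactor² = (2J+1)·Δ·N² = 216/35
  k=1: −1/(1!·1!·3!·2!·0!·0!) = -1/12
  k=2: +1/(2!·0!·2!·1!·1!·1!) = 1/4
Σ = 1/6  ⇒  CG² = 216/35·1/6² = 6/35
CG = +√(6/35) = +0.414039

+0.414039  (= +√(6/35))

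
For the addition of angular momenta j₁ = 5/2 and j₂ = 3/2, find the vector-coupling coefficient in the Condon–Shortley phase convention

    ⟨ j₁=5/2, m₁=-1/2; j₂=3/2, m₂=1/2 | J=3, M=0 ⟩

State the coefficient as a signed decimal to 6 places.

-0.447214

√[7·1!4!2!/8! · 2!3!2!1!3!3!] = √(36/5)
  +(−1)^0/∏(0,1,3,2,1,0)! = 1/12  (running 1/12)
  +(−1)^1/∏(1,0,2,1,2,1)! = -1/4  (running -1/6)
⟨..|..⟩ = √(36/5)·(-1/6) = -0.447214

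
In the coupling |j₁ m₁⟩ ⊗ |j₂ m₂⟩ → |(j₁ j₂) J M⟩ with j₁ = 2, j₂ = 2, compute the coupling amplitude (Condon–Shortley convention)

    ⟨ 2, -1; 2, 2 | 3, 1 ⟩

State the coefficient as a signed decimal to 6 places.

−√(3/10) = -0.547723

√[7·1!3!3!/8! · 1!3!4!0!4!2!] = √(216/5)
  +(−1)^1/∏(1,0,2,3,1,0)! = -1/12  (running -1/12)
⟨..|..⟩ = √(216/5)·(-1/12) = -0.547723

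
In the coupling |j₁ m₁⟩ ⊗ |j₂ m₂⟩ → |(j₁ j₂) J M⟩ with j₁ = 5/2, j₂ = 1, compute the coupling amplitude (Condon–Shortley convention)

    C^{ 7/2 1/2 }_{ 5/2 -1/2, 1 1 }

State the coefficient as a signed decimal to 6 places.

triangle: 0!×5!×2!/8! = 240/40320
(j±m)!: 2!×3!×2!×0!×4!×3! = 3456
prefactor² = (2J+1)×Δ×N² = 1152/7
  k=0: +1/(0!×0!×3!×2!×2!×0!) = 1/24
Σ = 1/24  ⇒  CG² = 1152/7×1/24² = 2/7
CG = +√(2/7) = +0.534522

+√(2/7) ≈ +0.534522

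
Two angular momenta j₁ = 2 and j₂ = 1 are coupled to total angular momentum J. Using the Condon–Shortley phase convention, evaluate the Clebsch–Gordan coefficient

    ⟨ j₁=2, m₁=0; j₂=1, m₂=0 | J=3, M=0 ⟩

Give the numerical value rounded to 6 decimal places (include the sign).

+√(3/5) = +0.774597

√[7·0!4!2!/7! · 2!2!1!1!3!3!] = √(48/5)
  +(−1)^0/∏(0,0,2,1,2,1)! = 1/4  (running 1/4)
⟨..|..⟩ = √(48/5)·(1/4) = +0.774597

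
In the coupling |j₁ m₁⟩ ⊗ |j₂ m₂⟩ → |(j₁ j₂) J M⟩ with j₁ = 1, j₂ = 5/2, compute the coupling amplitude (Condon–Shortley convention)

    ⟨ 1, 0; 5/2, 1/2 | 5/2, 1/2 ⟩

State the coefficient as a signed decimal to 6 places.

j₁+j₂−J=1  J+j₁−j₂=1  J−j₁+j₂=4  j₁+j₂+J+1=7
(j₁±m₁, j₂±m₂, J±M) = (1,1,3,2,3,2)
P² = 144/35
sum k=0..1:
  [0] +1/6 = 1/6
  [1] −1/4 = -1/4
S = -1/12
C² = P²·S² = 1/35 ; C = -0.169031

−√(1/35) = -0.169031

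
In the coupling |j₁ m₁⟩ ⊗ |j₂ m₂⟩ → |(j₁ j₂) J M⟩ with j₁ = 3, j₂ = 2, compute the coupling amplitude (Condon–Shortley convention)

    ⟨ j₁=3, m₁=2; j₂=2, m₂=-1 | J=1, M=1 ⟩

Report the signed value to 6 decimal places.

j₁+j₂−J=4  J+j₁−j₂=2  J−j₁+j₂=0  j₁+j₂+J+1=7
(j₁±m₁, j₂±m₂, J±M) = (5,1,1,3,2,0)
P² = 288/7
sum k=1..1:
  [1] −1/12 = -1/12
S = -1/12
C² = P²·S² = 2/7 ; C = -0.534522

−√(2/7) = -0.534522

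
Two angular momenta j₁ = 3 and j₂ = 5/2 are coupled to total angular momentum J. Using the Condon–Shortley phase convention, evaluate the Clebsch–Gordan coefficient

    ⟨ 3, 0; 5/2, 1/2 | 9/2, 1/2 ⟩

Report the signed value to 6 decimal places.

-0.208063  (= −√(10/231))

j₁+j₂−J=1  J+j₁−j₂=5  J−j₁+j₂=4  j₁+j₂+J+1=11
(j₁±m₁, j₂±m₂, J±M) = (3,3,3,2,5,4)
P² = 69120/77
sum k=0..1:
  [0] +1/72 = 1/72
  [1] −1/48 = -1/48
S = -1/144
C² = P²·S² = 10/231 ; C = -0.208063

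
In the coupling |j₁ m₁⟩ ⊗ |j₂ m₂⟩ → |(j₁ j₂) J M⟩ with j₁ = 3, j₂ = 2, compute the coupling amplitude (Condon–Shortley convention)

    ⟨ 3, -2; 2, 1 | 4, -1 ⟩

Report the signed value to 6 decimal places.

-0.591608  (= −√(7/20))

j₁+j₂−J=1  J+j₁−j₂=5  J−j₁+j₂=3  j₁+j₂+J+1=10
(j₁±m₁, j₂±m₂, J±M) = (1,5,3,1,3,5)
P² = 6480/7
sum k=0..1:
  [0] +1/720 = 1/720
  [1] −1/48 = -1/48
S = -7/360
C² = P²·S² = 7/20 ; C = -0.591608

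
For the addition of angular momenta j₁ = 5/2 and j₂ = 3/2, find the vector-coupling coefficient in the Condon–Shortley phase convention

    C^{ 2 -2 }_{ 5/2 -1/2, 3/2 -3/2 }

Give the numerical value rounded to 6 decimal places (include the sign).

+√(1/7) ≈ +0.377964

√[5·2!3!1!/7! · 2!3!0!3!0!4!] = √(144/7)
  +(−1)^0/∏(0,2,3,0,0,1)! = 1/12  (running 1/12)
⟨..|..⟩ = √(144/7)·(1/12) = +0.377964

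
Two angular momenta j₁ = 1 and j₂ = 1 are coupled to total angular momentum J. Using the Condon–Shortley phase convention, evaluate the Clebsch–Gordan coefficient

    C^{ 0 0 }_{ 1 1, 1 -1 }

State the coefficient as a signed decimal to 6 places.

j₁+j₂−J=2  J+j₁−j₂=0  J−j₁+j₂=0  j₁+j₂+J+1=3
(j₁±m₁, j₂±m₂, J±M) = (2,0,0,2,0,0)
P² = 4/3
sum k=0..0:
  [0] +1/2 = 1/2
S = 1/2
C² = P²·S² = 1/3 ; C = +0.577350

+0.577350  (= +√(1/3))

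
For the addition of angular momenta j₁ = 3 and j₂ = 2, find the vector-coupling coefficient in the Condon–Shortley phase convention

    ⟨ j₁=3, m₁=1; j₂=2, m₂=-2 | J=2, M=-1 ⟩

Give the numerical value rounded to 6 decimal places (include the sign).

+0.462910

j₁+j₂−J=3  J+j₁−j₂=3  J−j₁+j₂=1  j₁+j₂+J+1=8
(j₁±m₁, j₂±m₂, J±M) = (4,2,0,4,1,3)
P² = 216/7
sum k=0..0:
  [0] +1/12 = 1/12
S = 1/12
C² = P²·S² = 3/14 ; C = +0.462910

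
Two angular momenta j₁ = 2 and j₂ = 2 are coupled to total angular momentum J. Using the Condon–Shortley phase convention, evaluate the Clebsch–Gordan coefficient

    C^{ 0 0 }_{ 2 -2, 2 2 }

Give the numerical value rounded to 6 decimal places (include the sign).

+0.447214  (= +√(1/5))

triangle: 4!*0!*0!/5! = 24/120
(j±m)!: 0!*4!*4!*0!*0!*0! = 576
prefactor² = (2J+1)*Δ*N² = 576/5
  k=4: +1/(4!*0!*0!*0!*0!*0!) = 1/24
Σ = 1/24  ⇒  CG² = 576/5*1/24² = 1/5
CG = +√(1/5) = +0.447214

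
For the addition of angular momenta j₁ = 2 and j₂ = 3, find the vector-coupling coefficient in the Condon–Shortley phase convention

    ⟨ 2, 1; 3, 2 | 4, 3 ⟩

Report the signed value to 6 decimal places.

−√(1/20) ≈ -0.223607

j₁+j₂−J=1  J+j₁−j₂=3  J−j₁+j₂=5  j₁+j₂+J+1=10
(j₁±m₁, j₂±m₂, J±M) = (3,1,5,1,7,1)
P² = 6480
sum k=0..1:
  [0] +1/240 = 1/240
  [1] −1/144 = -1/144
S = -1/360
C² = P²·S² = 1/20 ; C = -0.223607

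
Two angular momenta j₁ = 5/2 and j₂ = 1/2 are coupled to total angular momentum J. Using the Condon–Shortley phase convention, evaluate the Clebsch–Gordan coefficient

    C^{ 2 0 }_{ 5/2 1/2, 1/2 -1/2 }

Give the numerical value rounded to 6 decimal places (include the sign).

+√(1/2) = +0.707107

triangle: 1!×4!×0!/6! = 24/720
(j±m)!: 3!×2!×0!×1!×2!×2! = 48
prefactor² = (2J+1)×Δ×N² = 8
  k=0: +1/(0!×1!×2!×0!×2!×0!) = 1/4
Σ = 1/4  ⇒  CG² = 8×1/4² = 1/2
CG = +√(1/2) = +0.707107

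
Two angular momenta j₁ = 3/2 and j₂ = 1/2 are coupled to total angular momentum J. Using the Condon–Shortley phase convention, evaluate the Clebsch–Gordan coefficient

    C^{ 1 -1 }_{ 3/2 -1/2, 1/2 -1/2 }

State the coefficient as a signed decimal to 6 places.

+√(1/4) = +0.500000

triangle: 1!·2!·0!/4! = 2/24
(j±m)!: 1!·2!·0!·1!·0!·2! = 4
prefactor² = (2J+1)·Δ·N² = 1
  k=0: +1/(0!·1!·2!·0!·0!·0!) = 1/2
Σ = 1/2  ⇒  CG² = 1·1/2² = 1/4
CG = +√(1/4) = +0.500000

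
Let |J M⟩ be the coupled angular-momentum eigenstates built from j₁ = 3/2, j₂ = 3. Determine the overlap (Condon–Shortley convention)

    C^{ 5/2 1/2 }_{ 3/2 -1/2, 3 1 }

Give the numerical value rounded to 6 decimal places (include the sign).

triangle: 2!×1!×4!/8! = 48/40320
(j±m)!: 1!×2!×4!×2!×3!×2! = 1152
prefactor² = (2J+1)×Δ×N² = 288/35
  k=1: −1/(1!×1!×1!×3!×0!×1!) = -1/6
  k=2: +1/(2!×0!×0!×2!×1!×2!) = 1/8
Σ = -1/24  ⇒  CG² = 288/35×(-1/24)² = 1/70
CG = −√(1/70) = -0.119523

−√(1/70) = -0.119523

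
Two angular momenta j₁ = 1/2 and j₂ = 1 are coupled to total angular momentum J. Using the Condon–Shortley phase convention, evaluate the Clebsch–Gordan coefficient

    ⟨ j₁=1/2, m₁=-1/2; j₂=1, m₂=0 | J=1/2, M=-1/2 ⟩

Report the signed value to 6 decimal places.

triangle: 1!×0!×1!/3! = 1/6
(j±m)!: 0!×1!×1!×1!×0!×1! = 1
prefactor² = (2J+1)×Δ×N² = 1/3
  k=1: −1/(1!×0!×0!×0!×0!×1!) = -1
Σ = -1  ⇒  CG² = 1/3×(-1)² = 1/3
CG = −√(1/3) = -0.577350

−√(1/3) ≈ -0.577350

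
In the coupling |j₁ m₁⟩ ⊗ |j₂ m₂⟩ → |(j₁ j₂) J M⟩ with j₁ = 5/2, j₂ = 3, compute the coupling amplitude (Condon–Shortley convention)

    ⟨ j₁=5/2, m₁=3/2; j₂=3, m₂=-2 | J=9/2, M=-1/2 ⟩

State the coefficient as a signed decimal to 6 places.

triangle: 1!·4!·5!/11! = 2880/39916800
(j±m)!: 4!·1!·1!·5!·4!·5! = 8294400
prefactor² = (2J+1)·Δ·N² = 460800/77
  k=0: +1/(0!·1!·1!·1!·3!·4!) = 1/144
  k=1: −1/(1!·0!·0!·0!·4!·5!) = -1/2880
Σ = 19/2880  ⇒  CG² = 460800/77·19/2880² = 361/1386
CG = +√(361/1386) = +0.510355

+√(361/1386) ≈ +0.510355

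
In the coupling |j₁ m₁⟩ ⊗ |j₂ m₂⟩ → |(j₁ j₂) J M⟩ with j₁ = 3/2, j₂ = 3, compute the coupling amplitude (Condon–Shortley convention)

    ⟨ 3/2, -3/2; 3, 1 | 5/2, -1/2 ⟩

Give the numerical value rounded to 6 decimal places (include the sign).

+0.621059

triangle: 2!×1!×4!/8! = 48/40320
(j±m)!: 0!×3!×4!×2!×2!×3! = 3456
prefactor² = (2J+1)×Δ×N² = 864/35
  k=2: +1/(2!×0!×1!×2!×0!×2!) = 1/8
Σ = 1/8  ⇒  CG² = 864/35×1/8² = 27/70
CG = +√(27/70) = +0.621059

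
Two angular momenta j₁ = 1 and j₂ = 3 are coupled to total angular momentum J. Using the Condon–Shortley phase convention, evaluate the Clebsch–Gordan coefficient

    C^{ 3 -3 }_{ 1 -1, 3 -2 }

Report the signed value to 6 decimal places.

−√(1/4) ≈ -0.500000

√[7·1!1!5!/8! · 0!2!1!5!0!6!] = √(3600)
  +(−1)^1/∏(1,0,1,0,0,5)! = -1/120  (running -1/120)
⟨..|..⟩ = √(3600)·(-1/120) = -0.500000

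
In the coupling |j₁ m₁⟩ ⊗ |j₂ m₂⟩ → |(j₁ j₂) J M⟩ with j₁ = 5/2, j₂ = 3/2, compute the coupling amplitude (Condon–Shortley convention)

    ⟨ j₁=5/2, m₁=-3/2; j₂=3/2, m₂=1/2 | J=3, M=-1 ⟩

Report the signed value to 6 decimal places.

-0.639010  (= −√(49/120))

triangle: 1!*4!*2!/8! = 48/40320
(j±m)!: 1!*4!*2!*1!*2!*4! = 2304
prefactor² = (2J+1)*Δ*N² = 96/5
  k=0: +1/(0!*1!*4!*2!*0!*0!) = 1/48
  k=1: −1/(1!*0!*3!*1!*1!*1!) = -1/6
Σ = -7/48  ⇒  CG² = 96/5*(-7/48)² = 49/120
CG = −√(49/120) = -0.639010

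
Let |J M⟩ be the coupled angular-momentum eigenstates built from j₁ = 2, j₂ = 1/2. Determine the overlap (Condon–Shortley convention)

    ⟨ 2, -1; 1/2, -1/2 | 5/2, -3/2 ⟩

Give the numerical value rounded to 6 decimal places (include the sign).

triangle: 0!·4!·1!/6! = 24/720
(j±m)!: 1!·3!·0!·1!·1!·4! = 144
prefactor² = (2J+1)·Δ·N² = 144/5
  k=0: +1/(0!·0!·3!·0!·1!·1!) = 1/6
Σ = 1/6  ⇒  CG² = 144/5·1/6² = 4/5
CG = +√(4/5) = +0.894427

+0.894427  (= +√(4/5))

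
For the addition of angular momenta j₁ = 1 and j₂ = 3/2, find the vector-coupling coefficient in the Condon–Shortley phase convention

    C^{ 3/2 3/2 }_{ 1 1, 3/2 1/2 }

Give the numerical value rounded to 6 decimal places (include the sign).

+√(2/5) ≈ +0.632456

j₁+j₂−J=1  J+j₁−j₂=1  J−j₁+j₂=2  j₁+j₂+J+1=5
(j₁±m₁, j₂±m₂, J±M) = (2,0,2,1,3,0)
P² = 8/5
sum k=0..0:
  [0] +1/2 = 1/2
S = 1/2
C² = P²·S² = 2/5 ; C = +0.632456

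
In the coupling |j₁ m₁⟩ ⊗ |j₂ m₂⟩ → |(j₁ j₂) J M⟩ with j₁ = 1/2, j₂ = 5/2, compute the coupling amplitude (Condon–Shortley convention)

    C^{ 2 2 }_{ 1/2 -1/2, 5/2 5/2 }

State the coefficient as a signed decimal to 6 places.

j₁+j₂−J=1  J+j₁−j₂=0  J−j₁+j₂=4  j₁+j₂+J+1=6
(j₁±m₁, j₂±m₂, J±M) = (0,1,5,0,4,0)
P² = 480
sum k=1..1:
  [1] −1/24 = -1/24
S = -1/24
C² = P²·S² = 5/6 ; C = -0.912871

-0.912871  (= −√(5/6))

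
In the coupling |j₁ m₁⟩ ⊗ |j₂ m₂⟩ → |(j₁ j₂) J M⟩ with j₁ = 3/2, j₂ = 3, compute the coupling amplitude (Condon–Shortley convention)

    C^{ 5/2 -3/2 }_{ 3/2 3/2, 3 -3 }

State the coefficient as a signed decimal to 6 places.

+√(9/28) = +0.566947

j₁+j₂−J=2  J+j₁−j₂=1  J−j₁+j₂=4  j₁+j₂+J+1=8
(j₁±m₁, j₂±m₂, J±M) = (3,0,0,6,1,4)
P² = 5184/7
sum k=0..0:
  [0] +1/48 = 1/48
S = 1/48
C² = P²·S² = 9/28 ; C = +0.566947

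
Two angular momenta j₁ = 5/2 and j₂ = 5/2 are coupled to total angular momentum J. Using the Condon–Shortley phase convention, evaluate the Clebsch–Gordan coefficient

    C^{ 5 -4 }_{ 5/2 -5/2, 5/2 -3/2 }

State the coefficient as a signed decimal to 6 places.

+√(1/2) ≈ +0.707107

√[11·0!5!5!/11! · 0!5!1!4!1!9!] = √(4147200)
  +(−1)^0/∏(0,0,5,1,0,4)! = 1/2880  (running 1/2880)
⟨..|..⟩ = √(4147200)·(1/2880) = +0.707107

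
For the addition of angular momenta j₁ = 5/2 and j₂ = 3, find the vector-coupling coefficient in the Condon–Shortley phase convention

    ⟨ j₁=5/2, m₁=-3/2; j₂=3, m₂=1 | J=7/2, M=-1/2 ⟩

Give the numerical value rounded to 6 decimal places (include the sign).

+0.356348

√[8·2!3!4!/10! · 1!4!4!2!3!4!] = √(18432/175)
  +(−1)^1/∏(1,1,3,3,0,1)! = -1/36  (running -1/36)
  +(−1)^2/∏(2,0,2,2,1,2)! = 1/16  (running 5/144)
⟨..|..⟩ = √(18432/175)·(5/144) = +0.356348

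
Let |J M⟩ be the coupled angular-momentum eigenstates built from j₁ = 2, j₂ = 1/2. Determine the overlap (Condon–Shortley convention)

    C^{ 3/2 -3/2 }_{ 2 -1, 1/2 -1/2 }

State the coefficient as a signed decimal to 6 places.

triangle: 1!*3!*0!/5! = 6/120
(j±m)!: 1!*3!*0!*1!*0!*3! = 36
prefactor² = (2J+1)*Δ*N² = 36/5
  k=0: +1/(0!*1!*3!*0!*0!*0!) = 1/6
Σ = 1/6  ⇒  CG² = 36/5*1/6² = 1/5
CG = +√(1/5) = +0.447214

+√(1/5) = +0.447214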